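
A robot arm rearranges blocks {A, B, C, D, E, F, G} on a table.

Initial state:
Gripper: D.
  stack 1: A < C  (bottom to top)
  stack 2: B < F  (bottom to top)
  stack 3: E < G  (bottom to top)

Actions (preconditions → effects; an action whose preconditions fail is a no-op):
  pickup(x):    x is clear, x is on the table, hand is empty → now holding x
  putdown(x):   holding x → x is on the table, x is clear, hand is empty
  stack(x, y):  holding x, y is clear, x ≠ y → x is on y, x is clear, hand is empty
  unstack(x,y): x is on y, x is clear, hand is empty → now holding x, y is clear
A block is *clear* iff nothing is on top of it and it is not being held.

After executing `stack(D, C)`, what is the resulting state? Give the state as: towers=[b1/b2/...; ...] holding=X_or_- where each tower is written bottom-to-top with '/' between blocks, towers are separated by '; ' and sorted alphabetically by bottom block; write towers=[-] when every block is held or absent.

before: towers=[A/C; B/F; E/G] holding=D
pre[stack(D, C)]: holding(D) yes, clear(C) yes, D≠C yes
all met → apply stack(D, C)
after:  towers=[A/C/D; B/F; E/G] holding=-

towers=[A/C/D; B/F; E/G] holding=-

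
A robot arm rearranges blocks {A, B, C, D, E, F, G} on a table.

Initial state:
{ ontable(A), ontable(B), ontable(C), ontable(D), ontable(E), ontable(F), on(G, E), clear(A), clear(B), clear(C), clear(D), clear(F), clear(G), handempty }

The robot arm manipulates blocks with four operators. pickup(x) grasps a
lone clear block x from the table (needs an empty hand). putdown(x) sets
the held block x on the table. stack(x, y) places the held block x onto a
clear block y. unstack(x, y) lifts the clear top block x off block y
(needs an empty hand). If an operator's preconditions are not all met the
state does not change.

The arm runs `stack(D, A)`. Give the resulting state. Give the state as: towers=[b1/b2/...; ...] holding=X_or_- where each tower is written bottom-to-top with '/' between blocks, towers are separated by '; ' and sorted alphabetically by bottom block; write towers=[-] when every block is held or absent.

towers=[A; B; C; D; E/G; F] holding=-

before: towers=[A; B; C; D; E/G; F] holding=-
pre[stack(D, A)]: holding(D) fail, clear(A) ok, D≠A ok
holding(D) unmet → stack(D, A) is a no-op
after:  towers=[A; B; C; D; E/G; F] holding=-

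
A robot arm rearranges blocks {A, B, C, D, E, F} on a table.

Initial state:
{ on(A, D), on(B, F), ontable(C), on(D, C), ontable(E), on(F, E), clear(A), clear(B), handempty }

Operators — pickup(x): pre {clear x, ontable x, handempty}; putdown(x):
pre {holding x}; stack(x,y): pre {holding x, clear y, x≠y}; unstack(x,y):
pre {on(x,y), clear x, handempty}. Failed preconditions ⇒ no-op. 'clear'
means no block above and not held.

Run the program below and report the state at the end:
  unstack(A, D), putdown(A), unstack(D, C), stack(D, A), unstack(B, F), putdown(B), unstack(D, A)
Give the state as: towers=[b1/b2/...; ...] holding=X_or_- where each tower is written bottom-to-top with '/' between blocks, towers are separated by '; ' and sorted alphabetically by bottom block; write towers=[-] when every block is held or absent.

towers=[A; B; C; E/F] holding=D

step 1 (unstack(A, D)): towers=[C/D; E/F/B] holding=A
step 2 (putdown(A)): towers=[A; C/D; E/F/B] holding=-
step 3 (unstack(D, C)): towers=[A; C; E/F/B] holding=D
step 4 (stack(D, A)): towers=[A/D; C; E/F/B] holding=-
step 5 (unstack(B, F)): towers=[A/D; C; E/F] holding=B
step 6 (putdown(B)): towers=[A/D; B; C; E/F] holding=-
step 7 (unstack(D, A)): towers=[A; B; C; E/F] holding=D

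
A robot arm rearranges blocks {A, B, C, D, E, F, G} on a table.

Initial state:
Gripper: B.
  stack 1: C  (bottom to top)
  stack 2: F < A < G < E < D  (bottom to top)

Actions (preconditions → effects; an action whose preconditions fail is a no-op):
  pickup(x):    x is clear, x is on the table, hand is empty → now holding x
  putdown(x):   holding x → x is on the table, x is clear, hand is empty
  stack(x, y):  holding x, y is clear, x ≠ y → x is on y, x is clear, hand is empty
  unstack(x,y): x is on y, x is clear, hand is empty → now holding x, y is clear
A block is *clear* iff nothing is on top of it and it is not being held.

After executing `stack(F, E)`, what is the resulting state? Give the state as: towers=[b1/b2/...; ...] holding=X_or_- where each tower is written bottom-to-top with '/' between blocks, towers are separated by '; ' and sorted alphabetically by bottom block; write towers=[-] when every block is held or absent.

before: towers=[C; F/A/G/E/D] holding=B
pre[stack(F, E)]: holding(F) no, clear(E) no, F≠E yes
holding(F), clear(E) unmet → stack(F, E) is a no-op
after:  towers=[C; F/A/G/E/D] holding=B

towers=[C; F/A/G/E/D] holding=B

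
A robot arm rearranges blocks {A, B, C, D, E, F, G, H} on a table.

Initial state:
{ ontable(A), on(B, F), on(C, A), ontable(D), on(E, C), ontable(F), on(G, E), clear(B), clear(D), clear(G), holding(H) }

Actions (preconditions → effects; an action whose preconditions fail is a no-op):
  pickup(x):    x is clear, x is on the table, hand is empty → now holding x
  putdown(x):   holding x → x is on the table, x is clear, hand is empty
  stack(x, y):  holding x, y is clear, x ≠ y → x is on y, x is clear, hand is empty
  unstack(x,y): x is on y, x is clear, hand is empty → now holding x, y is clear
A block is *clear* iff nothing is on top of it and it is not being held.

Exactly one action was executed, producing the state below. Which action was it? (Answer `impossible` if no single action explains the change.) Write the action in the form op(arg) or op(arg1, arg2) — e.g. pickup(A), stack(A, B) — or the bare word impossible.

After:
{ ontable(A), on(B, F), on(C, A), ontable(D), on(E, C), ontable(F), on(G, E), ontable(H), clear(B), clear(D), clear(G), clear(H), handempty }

target: towers=[A/C/E/G; D; F/B; H] holding=-
        putdown(H) → towers=[A/C/E/G; D; F/B; H] holding=-  ← match
       stack(H, G) → towers=[A/C/E/G/H; D; F/B] holding=-
       stack(H, B) → towers=[A/C/E/G; D; F/B/H] holding=-
       stack(H, D) → towers=[A/C/E/G; D/H; F/B] holding=-

putdown(H)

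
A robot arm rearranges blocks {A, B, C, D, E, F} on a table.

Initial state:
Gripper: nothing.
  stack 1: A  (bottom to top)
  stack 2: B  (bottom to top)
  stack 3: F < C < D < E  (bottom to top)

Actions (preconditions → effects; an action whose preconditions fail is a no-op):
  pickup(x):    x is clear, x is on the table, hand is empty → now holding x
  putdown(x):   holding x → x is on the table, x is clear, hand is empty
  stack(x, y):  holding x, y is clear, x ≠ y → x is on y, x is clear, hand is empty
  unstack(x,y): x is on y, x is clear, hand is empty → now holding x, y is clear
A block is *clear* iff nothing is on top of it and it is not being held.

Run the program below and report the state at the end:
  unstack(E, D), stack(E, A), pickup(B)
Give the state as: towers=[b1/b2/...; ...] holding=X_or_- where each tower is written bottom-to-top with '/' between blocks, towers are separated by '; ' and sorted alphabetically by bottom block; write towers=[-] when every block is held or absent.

step 1 (unstack(E, D)): towers=[A; B; F/C/D] holding=E
step 2 (stack(E, A)): towers=[A/E; B; F/C/D] holding=-
step 3 (pickup(B)): towers=[A/E; F/C/D] holding=B

towers=[A/E; F/C/D] holding=B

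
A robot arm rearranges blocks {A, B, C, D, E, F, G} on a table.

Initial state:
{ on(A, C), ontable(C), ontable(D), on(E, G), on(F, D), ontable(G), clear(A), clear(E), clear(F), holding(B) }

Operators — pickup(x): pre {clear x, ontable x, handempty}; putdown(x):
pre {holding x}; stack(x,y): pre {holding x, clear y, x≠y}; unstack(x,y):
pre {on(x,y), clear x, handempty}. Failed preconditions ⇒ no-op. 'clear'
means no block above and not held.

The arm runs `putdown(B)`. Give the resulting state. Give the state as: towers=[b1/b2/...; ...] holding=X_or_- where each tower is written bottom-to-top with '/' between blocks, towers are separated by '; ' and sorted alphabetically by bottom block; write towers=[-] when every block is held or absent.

towers=[B; C/A; D/F; G/E] holding=-

before: towers=[C/A; D/F; G/E] holding=B
pre[putdown(B)]: holding(B) ok
all met → apply putdown(B)
after:  towers=[B; C/A; D/F; G/E] holding=-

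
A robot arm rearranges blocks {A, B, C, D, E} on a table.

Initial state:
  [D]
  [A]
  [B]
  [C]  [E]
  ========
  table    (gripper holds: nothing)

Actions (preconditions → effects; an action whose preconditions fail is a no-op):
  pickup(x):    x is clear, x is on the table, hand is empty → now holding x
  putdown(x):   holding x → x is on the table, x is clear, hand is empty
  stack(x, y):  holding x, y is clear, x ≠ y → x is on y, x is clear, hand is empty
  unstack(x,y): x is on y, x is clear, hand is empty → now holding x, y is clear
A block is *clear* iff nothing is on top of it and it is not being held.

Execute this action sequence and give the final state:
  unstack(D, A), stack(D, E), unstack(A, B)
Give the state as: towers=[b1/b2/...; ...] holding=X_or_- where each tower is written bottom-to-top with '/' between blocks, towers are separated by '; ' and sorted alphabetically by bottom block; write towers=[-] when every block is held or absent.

towers=[C/B; E/D] holding=A

step 1 (unstack(D, A)): towers=[C/B/A; E] holding=D
step 2 (stack(D, E)): towers=[C/B/A; E/D] holding=-
step 3 (unstack(A, B)): towers=[C/B; E/D] holding=A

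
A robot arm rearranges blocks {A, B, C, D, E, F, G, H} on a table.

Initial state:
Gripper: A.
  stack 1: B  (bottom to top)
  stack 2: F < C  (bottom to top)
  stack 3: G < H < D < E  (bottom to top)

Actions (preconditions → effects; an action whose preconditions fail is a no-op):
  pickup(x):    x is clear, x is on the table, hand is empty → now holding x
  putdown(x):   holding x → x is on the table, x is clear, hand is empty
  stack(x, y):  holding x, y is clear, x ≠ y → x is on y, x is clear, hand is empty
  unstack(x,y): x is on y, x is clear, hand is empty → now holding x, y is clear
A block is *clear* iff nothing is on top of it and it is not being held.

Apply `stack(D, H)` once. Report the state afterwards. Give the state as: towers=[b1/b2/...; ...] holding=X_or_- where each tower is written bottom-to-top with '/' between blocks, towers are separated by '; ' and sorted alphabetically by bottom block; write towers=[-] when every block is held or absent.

towers=[B; F/C; G/H/D/E] holding=A

before: towers=[B; F/C; G/H/D/E] holding=A
pre[stack(D, H)]: holding(D) fail, clear(H) fail, D≠H ok
holding(D), clear(H) unmet → stack(D, H) is a no-op
after:  towers=[B; F/C; G/H/D/E] holding=A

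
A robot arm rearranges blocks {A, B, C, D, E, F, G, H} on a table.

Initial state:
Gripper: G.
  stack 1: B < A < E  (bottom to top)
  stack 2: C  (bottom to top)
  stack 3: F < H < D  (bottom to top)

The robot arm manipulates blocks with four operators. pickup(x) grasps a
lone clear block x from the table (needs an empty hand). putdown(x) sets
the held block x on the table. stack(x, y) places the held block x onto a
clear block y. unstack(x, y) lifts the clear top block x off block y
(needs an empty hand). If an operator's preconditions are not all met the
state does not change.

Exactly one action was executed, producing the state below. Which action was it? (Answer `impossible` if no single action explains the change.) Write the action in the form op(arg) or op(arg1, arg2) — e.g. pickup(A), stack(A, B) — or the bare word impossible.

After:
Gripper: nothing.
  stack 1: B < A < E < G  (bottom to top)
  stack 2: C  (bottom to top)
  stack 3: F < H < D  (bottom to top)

target: towers=[B/A/E/G; C; F/H/D] holding=-
        putdown(G) → towers=[B/A/E; C; F/H/D; G] holding=-
       stack(G, E) → towers=[B/A/E/G; C; F/H/D] holding=-  ← match
       stack(G, D) → towers=[B/A/E; C; F/H/D/G] holding=-
       stack(G, C) → towers=[B/A/E; C/G; F/H/D] holding=-

stack(G, E)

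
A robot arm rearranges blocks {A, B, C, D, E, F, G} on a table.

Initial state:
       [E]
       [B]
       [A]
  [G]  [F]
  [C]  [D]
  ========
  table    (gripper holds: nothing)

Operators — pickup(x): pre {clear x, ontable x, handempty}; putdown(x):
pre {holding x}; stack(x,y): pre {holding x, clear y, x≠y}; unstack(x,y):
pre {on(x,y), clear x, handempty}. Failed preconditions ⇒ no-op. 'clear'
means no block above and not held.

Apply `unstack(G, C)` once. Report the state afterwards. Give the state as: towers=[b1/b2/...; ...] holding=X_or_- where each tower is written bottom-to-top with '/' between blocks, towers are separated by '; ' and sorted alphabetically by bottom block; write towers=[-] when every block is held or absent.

before: towers=[C/G; D/F/A/B/E] holding=-
pre[unstack(G, C)]: on(G,C) yes, clear(G) yes, handempty yes
all met → apply unstack(G, C)
after:  towers=[C; D/F/A/B/E] holding=G

towers=[C; D/F/A/B/E] holding=G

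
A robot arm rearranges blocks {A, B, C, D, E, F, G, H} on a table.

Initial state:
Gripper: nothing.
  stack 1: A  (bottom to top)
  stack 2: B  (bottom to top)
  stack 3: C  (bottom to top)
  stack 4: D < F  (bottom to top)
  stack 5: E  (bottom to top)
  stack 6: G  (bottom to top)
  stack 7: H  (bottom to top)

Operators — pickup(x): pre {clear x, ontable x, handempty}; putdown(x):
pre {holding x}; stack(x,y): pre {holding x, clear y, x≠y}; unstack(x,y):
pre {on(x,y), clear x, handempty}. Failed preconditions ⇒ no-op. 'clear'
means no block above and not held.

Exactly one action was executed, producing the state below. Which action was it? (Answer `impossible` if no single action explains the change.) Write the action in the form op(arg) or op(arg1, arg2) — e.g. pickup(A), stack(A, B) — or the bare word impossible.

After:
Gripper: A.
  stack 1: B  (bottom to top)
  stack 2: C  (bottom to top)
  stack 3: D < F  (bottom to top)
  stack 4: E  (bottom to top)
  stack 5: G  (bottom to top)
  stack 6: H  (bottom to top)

pickup(A)

target: towers=[B; C; D/F; E; G; H] holding=A
         pickup(G) → towers=[A; B; C; D/F; E; H] holding=G
         pickup(A) → towers=[B; C; D/F; E; G; H] holding=A  ← match
         pickup(E) → towers=[A; B; C; D/F; G; H] holding=E
         pickup(H) → towers=[A; B; C; D/F; E; G] holding=H
         pickup(B) → towers=[A; C; D/F; E; G; H] holding=B
     unstack(F, D) → towers=[A; B; C; D; E; G; H] holding=F
         pickup(C) → towers=[A; B; D/F; E; G; H] holding=C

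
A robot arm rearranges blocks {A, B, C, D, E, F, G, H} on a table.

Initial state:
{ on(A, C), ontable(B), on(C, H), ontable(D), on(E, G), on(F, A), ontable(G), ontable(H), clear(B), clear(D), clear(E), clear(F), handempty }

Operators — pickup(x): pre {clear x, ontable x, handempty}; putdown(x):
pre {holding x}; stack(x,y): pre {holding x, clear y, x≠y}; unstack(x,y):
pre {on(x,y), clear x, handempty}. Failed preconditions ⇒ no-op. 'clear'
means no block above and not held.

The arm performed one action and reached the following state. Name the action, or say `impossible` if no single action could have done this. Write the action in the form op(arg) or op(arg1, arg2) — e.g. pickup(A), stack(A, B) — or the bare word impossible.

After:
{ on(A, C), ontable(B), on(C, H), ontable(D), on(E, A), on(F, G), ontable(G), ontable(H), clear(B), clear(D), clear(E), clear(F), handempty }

target: towers=[B; D; G/F; H/C/A/E] holding=-
     unstack(E, G) → towers=[B; D; G; H/C/A/F] holding=E
         pickup(B) → towers=[D; G/E; H/C/A/F] holding=B
     unstack(F, A) → towers=[B; D; G/E; H/C/A] holding=F
         pickup(D) → towers=[B; G/E; H/C/A/F] holding=D
none of the 4 applicable actions match → impossible

impossible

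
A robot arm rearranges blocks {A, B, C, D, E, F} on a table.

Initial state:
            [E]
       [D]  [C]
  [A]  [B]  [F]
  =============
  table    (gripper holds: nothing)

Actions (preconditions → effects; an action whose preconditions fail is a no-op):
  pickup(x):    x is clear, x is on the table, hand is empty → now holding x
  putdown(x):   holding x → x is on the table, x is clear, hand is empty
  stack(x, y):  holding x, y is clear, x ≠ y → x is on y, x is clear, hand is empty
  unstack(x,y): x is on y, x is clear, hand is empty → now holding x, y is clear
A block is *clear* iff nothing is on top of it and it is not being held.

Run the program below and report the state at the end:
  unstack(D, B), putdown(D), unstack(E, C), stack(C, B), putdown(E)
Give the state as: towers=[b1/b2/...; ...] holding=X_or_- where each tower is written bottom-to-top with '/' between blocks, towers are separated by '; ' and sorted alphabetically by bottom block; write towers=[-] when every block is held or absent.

step 1 (unstack(D, B)): towers=[A; B; F/C/E] holding=D
step 2 (putdown(D)): towers=[A; B; D; F/C/E] holding=-
step 3 (unstack(E, C)): towers=[A; B; D; F/C] holding=E
step 4 (stack(C, B)) [no-op]: towers=[A; B; D; F/C] holding=E
step 5 (putdown(E)): towers=[A; B; D; E; F/C] holding=-

towers=[A; B; D; E; F/C] holding=-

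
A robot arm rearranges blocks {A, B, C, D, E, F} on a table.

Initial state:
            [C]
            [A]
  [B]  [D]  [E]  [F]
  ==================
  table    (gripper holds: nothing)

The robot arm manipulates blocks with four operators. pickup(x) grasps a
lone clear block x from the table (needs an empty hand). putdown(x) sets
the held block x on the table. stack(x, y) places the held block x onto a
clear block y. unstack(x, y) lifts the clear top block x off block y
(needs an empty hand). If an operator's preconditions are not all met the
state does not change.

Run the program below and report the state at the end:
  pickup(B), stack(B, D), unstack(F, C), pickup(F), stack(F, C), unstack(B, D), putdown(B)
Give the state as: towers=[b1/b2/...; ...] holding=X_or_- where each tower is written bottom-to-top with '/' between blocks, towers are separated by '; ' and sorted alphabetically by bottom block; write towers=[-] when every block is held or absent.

step 1 (pickup(B)): towers=[D; E/A/C; F] holding=B
step 2 (stack(B, D)): towers=[D/B; E/A/C; F] holding=-
step 3 (unstack(F, C)) [no-op]: towers=[D/B; E/A/C; F] holding=-
step 4 (pickup(F)): towers=[D/B; E/A/C] holding=F
step 5 (stack(F, C)): towers=[D/B; E/A/C/F] holding=-
step 6 (unstack(B, D)): towers=[D; E/A/C/F] holding=B
step 7 (putdown(B)): towers=[B; D; E/A/C/F] holding=-

towers=[B; D; E/A/C/F] holding=-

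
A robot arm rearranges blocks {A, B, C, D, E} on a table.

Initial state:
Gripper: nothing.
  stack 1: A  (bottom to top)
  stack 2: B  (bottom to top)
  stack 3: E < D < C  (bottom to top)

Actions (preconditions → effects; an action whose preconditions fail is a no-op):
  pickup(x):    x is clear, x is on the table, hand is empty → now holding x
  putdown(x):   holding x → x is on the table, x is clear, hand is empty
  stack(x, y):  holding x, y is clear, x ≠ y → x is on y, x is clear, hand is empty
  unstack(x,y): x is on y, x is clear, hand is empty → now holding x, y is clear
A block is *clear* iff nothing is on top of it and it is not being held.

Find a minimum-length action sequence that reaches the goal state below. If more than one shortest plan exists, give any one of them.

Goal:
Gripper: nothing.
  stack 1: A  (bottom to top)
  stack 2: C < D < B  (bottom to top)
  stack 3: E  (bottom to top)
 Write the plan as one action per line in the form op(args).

step 1 (unstack(C, D)): towers=[A; B; E/D] holding=C
step 2 (putdown(C)): towers=[A; B; C; E/D] holding=-
step 3 (unstack(D, E)): towers=[A; B; C; E] holding=D
step 4 (stack(D, C)): towers=[A; B; C/D; E] holding=-
step 5 (pickup(B)): towers=[A; C/D; E] holding=B
step 6 (stack(B, D)): towers=[A; C/D/B; E] holding=-
goal check: towers=[A; C/D/B; E] holding=- — reached (length 6, optimal by BFS)

unstack(C, D)
putdown(C)
unstack(D, E)
stack(D, C)
pickup(B)
stack(B, D)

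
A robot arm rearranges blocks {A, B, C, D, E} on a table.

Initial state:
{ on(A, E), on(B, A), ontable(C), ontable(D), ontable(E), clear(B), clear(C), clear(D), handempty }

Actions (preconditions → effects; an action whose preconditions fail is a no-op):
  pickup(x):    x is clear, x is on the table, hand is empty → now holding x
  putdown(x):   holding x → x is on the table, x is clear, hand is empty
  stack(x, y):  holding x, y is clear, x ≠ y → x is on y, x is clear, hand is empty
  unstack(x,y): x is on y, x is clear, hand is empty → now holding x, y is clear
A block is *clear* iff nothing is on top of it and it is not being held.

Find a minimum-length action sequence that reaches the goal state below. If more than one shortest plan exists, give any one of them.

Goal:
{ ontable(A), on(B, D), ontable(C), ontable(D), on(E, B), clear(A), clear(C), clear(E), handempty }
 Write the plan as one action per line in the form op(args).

unstack(B, A)
stack(B, D)
unstack(A, E)
putdown(A)
pickup(E)
stack(E, B)

step 1 (unstack(B, A)): towers=[C; D; E/A] holding=B
step 2 (stack(B, D)): towers=[C; D/B; E/A] holding=-
step 3 (unstack(A, E)): towers=[C; D/B; E] holding=A
step 4 (putdown(A)): towers=[A; C; D/B; E] holding=-
step 5 (pickup(E)): towers=[A; C; D/B] holding=E
step 6 (stack(E, B)): towers=[A; C; D/B/E] holding=-
goal check: towers=[A; C; D/B/E] holding=- — reached (length 6, optimal by BFS)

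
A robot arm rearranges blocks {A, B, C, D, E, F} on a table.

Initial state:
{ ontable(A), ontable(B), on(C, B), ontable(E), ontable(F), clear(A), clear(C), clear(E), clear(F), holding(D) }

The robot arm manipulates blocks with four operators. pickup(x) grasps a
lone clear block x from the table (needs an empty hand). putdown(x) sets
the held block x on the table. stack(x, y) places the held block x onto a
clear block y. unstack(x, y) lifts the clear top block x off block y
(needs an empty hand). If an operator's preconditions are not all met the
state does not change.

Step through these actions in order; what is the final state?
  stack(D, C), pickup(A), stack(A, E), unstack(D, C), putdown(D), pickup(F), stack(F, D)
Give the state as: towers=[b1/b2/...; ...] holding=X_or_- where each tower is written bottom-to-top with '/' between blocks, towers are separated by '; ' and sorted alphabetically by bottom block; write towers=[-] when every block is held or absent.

towers=[B/C; D/F; E/A] holding=-

step 1 (stack(D, C)): towers=[A; B/C/D; E; F] holding=-
step 2 (pickup(A)): towers=[B/C/D; E; F] holding=A
step 3 (stack(A, E)): towers=[B/C/D; E/A; F] holding=-
step 4 (unstack(D, C)): towers=[B/C; E/A; F] holding=D
step 5 (putdown(D)): towers=[B/C; D; E/A; F] holding=-
step 6 (pickup(F)): towers=[B/C; D; E/A] holding=F
step 7 (stack(F, D)): towers=[B/C; D/F; E/A] holding=-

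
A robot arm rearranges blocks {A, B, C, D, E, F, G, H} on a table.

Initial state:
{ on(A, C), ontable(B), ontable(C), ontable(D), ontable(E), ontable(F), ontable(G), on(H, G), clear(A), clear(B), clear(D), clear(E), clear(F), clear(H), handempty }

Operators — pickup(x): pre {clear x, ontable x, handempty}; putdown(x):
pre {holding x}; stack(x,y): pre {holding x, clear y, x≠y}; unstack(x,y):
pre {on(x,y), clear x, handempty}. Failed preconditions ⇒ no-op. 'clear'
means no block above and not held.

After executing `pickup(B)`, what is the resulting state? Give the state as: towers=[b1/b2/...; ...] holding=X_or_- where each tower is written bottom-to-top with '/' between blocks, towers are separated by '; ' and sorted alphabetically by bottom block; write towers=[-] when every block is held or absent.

before: towers=[B; C/A; D; E; F; G/H] holding=-
pre[pickup(B)]: clear(B) ok, ontable(B) ok, handempty ok
all met → apply pickup(B)
after:  towers=[C/A; D; E; F; G/H] holding=B

towers=[C/A; D; E; F; G/H] holding=B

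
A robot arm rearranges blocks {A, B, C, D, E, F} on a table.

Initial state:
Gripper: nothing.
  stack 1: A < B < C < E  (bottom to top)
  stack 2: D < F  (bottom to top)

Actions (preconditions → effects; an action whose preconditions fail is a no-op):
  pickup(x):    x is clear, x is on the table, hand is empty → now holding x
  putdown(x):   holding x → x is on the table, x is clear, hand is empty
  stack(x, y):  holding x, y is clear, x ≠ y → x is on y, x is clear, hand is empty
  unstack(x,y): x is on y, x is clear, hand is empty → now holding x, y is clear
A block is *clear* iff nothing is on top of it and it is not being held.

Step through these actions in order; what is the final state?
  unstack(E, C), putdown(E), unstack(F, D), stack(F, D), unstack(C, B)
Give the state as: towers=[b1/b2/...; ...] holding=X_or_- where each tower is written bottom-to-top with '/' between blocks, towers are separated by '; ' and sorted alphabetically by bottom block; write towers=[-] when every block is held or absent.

step 1 (unstack(E, C)): towers=[A/B/C; D/F] holding=E
step 2 (putdown(E)): towers=[A/B/C; D/F; E] holding=-
step 3 (unstack(F, D)): towers=[A/B/C; D; E] holding=F
step 4 (stack(F, D)): towers=[A/B/C; D/F; E] holding=-
step 5 (unstack(C, B)): towers=[A/B; D/F; E] holding=C

towers=[A/B; D/F; E] holding=C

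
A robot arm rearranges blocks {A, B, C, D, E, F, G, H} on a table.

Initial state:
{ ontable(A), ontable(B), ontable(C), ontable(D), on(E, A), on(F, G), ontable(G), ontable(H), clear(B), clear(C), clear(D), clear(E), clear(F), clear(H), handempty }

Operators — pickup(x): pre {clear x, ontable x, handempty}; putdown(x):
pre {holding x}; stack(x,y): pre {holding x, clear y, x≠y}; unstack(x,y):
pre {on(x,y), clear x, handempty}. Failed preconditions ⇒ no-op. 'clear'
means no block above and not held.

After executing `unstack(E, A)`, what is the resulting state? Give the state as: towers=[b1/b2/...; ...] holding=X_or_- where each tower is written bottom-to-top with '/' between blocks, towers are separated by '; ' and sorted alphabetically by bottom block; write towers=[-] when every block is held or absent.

before: towers=[A/E; B; C; D; G/F; H] holding=-
pre[unstack(E, A)]: on(E,A) ✓, clear(E) ✓, handempty ✓
all met → apply unstack(E, A)
after:  towers=[A; B; C; D; G/F; H] holding=E

towers=[A; B; C; D; G/F; H] holding=E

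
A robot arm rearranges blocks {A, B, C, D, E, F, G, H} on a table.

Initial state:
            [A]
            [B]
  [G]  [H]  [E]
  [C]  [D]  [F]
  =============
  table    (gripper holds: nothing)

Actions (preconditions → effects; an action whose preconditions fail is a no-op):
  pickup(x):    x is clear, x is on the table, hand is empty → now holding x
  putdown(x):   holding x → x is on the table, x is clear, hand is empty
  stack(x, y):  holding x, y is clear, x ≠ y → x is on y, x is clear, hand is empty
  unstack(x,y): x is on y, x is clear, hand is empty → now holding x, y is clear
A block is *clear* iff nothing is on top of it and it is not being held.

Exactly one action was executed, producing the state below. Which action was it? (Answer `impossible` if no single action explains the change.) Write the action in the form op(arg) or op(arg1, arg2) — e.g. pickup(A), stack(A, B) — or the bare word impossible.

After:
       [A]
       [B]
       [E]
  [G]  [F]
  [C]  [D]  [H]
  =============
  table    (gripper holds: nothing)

impossible

target: towers=[C/G; D/F/E/B/A; H] holding=-
     unstack(G, C) → towers=[C; D/H; F/E/B/A] holding=G
     unstack(A, B) → towers=[C/G; D/H; F/E/B] holding=A
     unstack(H, D) → towers=[C/G; D; F/E/B/A] holding=H
none of the 3 applicable actions match → impossible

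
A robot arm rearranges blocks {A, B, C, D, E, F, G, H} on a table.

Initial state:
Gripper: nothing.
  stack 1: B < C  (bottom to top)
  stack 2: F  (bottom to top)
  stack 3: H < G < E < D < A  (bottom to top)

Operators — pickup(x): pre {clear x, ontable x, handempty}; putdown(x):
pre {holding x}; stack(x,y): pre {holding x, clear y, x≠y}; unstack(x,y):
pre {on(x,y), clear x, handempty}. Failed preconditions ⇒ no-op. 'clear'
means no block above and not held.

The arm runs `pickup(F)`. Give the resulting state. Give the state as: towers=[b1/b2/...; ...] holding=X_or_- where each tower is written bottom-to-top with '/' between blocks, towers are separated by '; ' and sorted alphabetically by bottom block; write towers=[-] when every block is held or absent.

before: towers=[B/C; F; H/G/E/D/A] holding=-
pre[pickup(F)]: clear(F) ✓, ontable(F) ✓, handempty ✓
all met → apply pickup(F)
after:  towers=[B/C; H/G/E/D/A] holding=F

towers=[B/C; H/G/E/D/A] holding=F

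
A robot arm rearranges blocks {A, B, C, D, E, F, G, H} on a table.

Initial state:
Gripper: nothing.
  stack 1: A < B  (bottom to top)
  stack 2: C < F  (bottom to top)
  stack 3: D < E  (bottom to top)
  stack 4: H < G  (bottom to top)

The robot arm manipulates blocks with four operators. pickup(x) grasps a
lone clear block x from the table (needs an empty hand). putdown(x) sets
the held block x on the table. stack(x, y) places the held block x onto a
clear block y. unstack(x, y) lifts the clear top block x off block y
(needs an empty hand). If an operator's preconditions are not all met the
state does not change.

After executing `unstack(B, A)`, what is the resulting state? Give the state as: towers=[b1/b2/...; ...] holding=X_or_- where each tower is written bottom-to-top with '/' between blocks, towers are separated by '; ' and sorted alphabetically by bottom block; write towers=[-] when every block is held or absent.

towers=[A; C/F; D/E; H/G] holding=B

before: towers=[A/B; C/F; D/E; H/G] holding=-
pre[unstack(B, A)]: on(B,A) ✓, clear(B) ✓, handempty ✓
all met → apply unstack(B, A)
after:  towers=[A; C/F; D/E; H/G] holding=B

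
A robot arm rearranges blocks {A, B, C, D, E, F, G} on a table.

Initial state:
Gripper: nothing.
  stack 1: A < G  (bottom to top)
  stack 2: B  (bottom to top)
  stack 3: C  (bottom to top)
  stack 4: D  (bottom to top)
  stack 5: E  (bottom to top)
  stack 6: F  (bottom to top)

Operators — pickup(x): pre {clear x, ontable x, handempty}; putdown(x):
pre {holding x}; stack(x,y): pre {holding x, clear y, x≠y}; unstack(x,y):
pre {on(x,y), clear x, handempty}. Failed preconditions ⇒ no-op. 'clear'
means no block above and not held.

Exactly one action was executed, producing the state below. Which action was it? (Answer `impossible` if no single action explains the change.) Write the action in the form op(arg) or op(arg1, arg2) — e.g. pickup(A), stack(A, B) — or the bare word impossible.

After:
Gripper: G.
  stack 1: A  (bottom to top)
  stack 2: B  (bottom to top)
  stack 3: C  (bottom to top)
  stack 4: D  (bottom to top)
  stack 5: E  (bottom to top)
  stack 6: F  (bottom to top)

unstack(G, A)

target: towers=[A; B; C; D; E; F] holding=G
         pickup(B) → towers=[A/G; C; D; E; F] holding=B
         pickup(F) → towers=[A/G; B; C; D; E] holding=F
     unstack(G, A) → towers=[A; B; C; D; E; F] holding=G  ← match
         pickup(D) → towers=[A/G; B; C; E; F] holding=D
         pickup(E) → towers=[A/G; B; C; D; F] holding=E
         pickup(C) → towers=[A/G; B; D; E; F] holding=C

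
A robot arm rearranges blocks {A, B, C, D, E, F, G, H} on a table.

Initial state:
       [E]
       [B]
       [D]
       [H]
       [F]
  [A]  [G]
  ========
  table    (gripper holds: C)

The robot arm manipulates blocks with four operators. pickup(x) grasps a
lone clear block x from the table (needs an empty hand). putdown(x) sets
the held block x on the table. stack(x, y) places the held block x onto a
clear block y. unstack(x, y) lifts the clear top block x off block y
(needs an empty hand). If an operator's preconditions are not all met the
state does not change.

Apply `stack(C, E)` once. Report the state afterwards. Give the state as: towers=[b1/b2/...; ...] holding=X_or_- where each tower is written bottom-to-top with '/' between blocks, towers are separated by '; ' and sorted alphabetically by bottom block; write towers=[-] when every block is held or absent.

towers=[A; G/F/H/D/B/E/C] holding=-

before: towers=[A; G/F/H/D/B/E] holding=C
pre[stack(C, E)]: holding(C) ✓, clear(E) ✓, C≠E ✓
all met → apply stack(C, E)
after:  towers=[A; G/F/H/D/B/E/C] holding=-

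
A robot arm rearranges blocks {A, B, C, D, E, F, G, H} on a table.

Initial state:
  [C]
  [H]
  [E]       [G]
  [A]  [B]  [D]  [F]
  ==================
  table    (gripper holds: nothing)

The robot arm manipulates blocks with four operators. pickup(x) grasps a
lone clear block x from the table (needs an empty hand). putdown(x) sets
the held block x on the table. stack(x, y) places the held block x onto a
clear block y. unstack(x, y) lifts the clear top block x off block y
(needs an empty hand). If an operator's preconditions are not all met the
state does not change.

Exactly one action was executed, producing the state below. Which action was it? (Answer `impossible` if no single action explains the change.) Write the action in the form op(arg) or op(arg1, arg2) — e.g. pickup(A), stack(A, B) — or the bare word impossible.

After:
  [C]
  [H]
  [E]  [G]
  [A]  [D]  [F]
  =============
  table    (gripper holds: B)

target: towers=[A/E/H/C; D/G; F] holding=B
     unstack(G, D) → towers=[A/E/H/C; B; D; F] holding=G
         pickup(B) → towers=[A/E/H/C; D/G; F] holding=B  ← match
         pickup(F) → towers=[A/E/H/C; B; D/G] holding=F
     unstack(C, H) → towers=[A/E/H; B; D/G; F] holding=C

pickup(B)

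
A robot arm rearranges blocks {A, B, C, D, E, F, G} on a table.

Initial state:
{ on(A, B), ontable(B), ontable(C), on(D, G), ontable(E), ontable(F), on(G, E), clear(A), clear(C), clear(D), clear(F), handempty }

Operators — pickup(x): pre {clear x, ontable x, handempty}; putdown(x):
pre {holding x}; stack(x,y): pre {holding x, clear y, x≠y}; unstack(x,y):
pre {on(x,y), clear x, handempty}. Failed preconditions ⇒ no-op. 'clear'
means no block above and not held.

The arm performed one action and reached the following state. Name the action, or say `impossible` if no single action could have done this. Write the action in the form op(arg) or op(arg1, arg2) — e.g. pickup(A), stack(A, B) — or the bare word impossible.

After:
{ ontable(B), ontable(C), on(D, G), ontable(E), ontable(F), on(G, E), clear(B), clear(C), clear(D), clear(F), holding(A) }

unstack(A, B)

target: towers=[B; C; E/G/D; F] holding=A
         pickup(F) → towers=[B/A; C; E/G/D] holding=F
     unstack(D, G) → towers=[B/A; C; E/G; F] holding=D
     unstack(A, B) → towers=[B; C; E/G/D; F] holding=A  ← match
         pickup(C) → towers=[B/A; E/G/D; F] holding=C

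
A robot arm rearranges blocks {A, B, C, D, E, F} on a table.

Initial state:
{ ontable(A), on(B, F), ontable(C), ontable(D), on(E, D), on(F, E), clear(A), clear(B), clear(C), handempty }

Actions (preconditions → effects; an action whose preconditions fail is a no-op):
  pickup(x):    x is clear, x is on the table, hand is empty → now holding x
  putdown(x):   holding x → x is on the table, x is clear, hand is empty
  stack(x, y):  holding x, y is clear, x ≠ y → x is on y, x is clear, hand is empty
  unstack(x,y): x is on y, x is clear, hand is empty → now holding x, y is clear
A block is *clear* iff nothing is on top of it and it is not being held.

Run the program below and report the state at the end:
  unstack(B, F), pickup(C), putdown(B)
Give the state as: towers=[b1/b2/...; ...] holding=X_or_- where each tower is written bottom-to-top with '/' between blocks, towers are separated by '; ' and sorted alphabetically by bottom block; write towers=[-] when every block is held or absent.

step 1 (unstack(B, F)): towers=[A; C; D/E/F] holding=B
step 2 (pickup(C)) [no-op]: towers=[A; C; D/E/F] holding=B
step 3 (putdown(B)): towers=[A; B; C; D/E/F] holding=-

towers=[A; B; C; D/E/F] holding=-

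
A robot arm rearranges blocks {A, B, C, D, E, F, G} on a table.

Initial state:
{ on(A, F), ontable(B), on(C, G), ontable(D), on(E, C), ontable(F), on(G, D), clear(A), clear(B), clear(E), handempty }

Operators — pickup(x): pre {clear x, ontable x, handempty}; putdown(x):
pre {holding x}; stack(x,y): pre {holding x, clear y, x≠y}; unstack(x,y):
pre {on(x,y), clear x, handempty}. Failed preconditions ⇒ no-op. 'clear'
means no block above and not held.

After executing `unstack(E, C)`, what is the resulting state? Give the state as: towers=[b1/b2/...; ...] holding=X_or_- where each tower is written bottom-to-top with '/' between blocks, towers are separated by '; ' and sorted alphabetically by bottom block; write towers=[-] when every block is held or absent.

before: towers=[B; D/G/C/E; F/A] holding=-
pre[unstack(E, C)]: on(E,C) yes, clear(E) yes, handempty yes
all met → apply unstack(E, C)
after:  towers=[B; D/G/C; F/A] holding=E

towers=[B; D/G/C; F/A] holding=E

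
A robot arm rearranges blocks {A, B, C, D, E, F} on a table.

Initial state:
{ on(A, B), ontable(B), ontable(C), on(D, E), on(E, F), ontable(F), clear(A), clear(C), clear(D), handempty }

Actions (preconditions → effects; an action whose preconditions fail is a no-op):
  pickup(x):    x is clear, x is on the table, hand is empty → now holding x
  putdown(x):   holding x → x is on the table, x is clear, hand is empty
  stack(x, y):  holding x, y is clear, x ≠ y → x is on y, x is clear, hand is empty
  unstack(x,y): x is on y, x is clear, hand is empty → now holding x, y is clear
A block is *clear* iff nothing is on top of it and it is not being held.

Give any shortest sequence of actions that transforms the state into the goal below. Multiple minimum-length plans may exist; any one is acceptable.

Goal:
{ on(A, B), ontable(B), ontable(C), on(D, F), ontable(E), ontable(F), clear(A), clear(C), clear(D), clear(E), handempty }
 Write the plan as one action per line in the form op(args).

step 1 (unstack(D, E)): towers=[B/A; C; F/E] holding=D
step 2 (putdown(D)): towers=[B/A; C; D; F/E] holding=-
step 3 (unstack(E, F)): towers=[B/A; C; D; F] holding=E
step 4 (putdown(E)): towers=[B/A; C; D; E; F] holding=-
step 5 (pickup(D)): towers=[B/A; C; E; F] holding=D
step 6 (stack(D, F)): towers=[B/A; C; E; F/D] holding=-
goal check: towers=[B/A; C; E; F/D] holding=- — reached (length 6, optimal by BFS)

unstack(D, E)
putdown(D)
unstack(E, F)
putdown(E)
pickup(D)
stack(D, F)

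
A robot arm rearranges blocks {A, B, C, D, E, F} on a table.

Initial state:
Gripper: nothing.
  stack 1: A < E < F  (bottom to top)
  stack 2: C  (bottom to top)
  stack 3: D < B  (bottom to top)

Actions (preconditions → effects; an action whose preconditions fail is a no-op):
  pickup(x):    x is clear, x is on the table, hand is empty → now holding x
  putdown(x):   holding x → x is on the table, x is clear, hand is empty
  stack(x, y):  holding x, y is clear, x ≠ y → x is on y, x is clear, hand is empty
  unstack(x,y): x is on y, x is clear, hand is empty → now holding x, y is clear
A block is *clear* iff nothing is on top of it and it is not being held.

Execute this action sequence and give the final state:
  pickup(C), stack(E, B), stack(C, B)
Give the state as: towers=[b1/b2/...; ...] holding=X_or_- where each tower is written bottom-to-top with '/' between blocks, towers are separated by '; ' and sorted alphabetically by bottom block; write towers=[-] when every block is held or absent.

step 1 (pickup(C)): towers=[A/E/F; D/B] holding=C
step 2 (stack(E, B)) [no-op]: towers=[A/E/F; D/B] holding=C
step 3 (stack(C, B)): towers=[A/E/F; D/B/C] holding=-

towers=[A/E/F; D/B/C] holding=-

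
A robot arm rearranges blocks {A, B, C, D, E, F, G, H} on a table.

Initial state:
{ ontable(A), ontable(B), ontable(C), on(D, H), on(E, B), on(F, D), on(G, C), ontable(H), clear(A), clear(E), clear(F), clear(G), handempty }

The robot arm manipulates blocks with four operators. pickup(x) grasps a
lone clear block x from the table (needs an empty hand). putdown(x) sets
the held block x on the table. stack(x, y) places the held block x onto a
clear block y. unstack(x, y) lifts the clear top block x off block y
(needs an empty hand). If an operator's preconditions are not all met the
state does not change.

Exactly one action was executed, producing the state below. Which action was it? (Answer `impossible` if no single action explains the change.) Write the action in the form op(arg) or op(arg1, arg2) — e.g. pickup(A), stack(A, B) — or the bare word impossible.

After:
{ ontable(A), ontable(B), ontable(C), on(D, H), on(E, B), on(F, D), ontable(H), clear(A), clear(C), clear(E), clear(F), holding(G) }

unstack(G, C)

target: towers=[A; B/E; C; H/D/F] holding=G
     unstack(G, C) → towers=[A; B/E; C; H/D/F] holding=G  ← match
         pickup(A) → towers=[B/E; C/G; H/D/F] holding=A
     unstack(E, B) → towers=[A; B; C/G; H/D/F] holding=E
     unstack(F, D) → towers=[A; B/E; C/G; H/D] holding=F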